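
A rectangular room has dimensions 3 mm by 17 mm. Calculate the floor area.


Shape: rectangle
Length l = 3 mm, Width w = 17 mm
Formula: A = l * w
A = 3 * 17
A = 51
51 mm^2


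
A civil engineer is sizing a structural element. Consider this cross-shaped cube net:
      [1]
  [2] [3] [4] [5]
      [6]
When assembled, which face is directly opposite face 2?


Net: cross layout. Take square 3 as the base (bottom).
Fold the four squares in the horizontal row up around 3: 2 -> left, 4 -> right, 5 wraps to the top.
Fold 1 and 6 up from 3: 1 -> back, 6 -> front.
Opposite pairs are therefore: (1, 6), (2, 4), (3, 5).
Face 2 is opposite face 4.
face 4


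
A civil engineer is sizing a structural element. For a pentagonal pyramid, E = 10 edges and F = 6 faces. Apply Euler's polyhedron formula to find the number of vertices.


Polyhedron: pentagonal pyramid
Euler's formula for convex polyhedra: V - E + F = 2
Given: E = 10 edges and F = 6 faces
Solve for V:
V = 2 + E - F = 2 + 10 - 6 = 6
6 vertices


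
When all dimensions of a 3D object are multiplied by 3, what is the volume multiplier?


Linear scale factor k = 3
Rule: under a linear scaling by k, volumes scale by k^3.
k^3 = 3 * 3 * 3
k^3 = 9 * 3
k^3 = 27
Volume scales by a factor of 27.
27 (dimensionless)


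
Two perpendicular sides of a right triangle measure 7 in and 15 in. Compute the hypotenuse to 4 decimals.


Shape: right triangle
Legs a = 7 in, b = 15 in
Formula: c = sqrt(a^2 + b^2)
a^2 = 49, b^2 = 225
a^2 + b^2 = 274
c = sqrt(274)
c = 16.5529
16.5529 in


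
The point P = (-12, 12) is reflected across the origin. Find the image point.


Transformation: reflection
Original point: (-12, 12)
Rule for reflection through the origin: (x, y) -> (-x, -y)
Apply: (-12, 12) -> (12, -12)
(12, -12)


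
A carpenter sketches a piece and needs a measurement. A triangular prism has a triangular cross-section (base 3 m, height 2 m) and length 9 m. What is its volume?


Shape: triangular prism
Triangle base = 3 m, triangle height = 2 m, prism length L = 9 m
Formula: V = (1/2 * b * h_tri) * L
Cross-section area = 0.5 * 3 * 2 = 3
V = 3 * 9
V = 27
27 m^3


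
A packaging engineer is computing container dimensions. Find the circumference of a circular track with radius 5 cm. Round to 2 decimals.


Shape: circle
Radius r = 5 cm
Formula: C = 2 * pi * r
C = 2 * pi * 5
C = 10 * pi
C = 31.42
31.42 cm


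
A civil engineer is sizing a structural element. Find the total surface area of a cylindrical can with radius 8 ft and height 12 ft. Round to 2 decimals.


Shape: closed cylinder
Radius r = 8 ft, Height h = 12 ft
Formula: SA = 2*pi*r^2 + 2*pi*r*h = 2*pi*r*(r + h)
r + h = 20
2 * r * (r + h) = 2 * 8 * 20 = 320
SA = 320 * pi
SA = 1005.31
1005.31 ft^2


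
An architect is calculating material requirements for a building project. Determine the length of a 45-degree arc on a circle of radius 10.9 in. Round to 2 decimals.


Shape: circular arc
Radius r = 10.9 in, Angle = 45 degrees
Formula: L = (angle/360) * 2 * pi * r
2 * pi * r = 21.8 * pi
L = (45/360) * 21.8 * pi
L = 2.725 * pi
L = 8.56
8.56 in


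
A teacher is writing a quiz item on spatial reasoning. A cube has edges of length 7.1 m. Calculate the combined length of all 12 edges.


Shape: cube
Side s = 7.1 m
A cube has 12 edges, all equal.
Formula: total edge length = 12 * s
Total = 12 * 7.1
Total = 85.2
85.2 m


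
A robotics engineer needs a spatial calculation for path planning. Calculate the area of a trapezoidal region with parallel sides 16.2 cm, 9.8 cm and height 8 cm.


Shape: trapezoid
Parallel sides a = 16.2 cm, b = 9.8 cm; Height h = 8 cm
Formula: A = (a + b) * h / 2
a + b = 16.2 + 9.8 = 26
A = 26 * 8 / 2
A = 208 / 2
A = 104
104 cm^2


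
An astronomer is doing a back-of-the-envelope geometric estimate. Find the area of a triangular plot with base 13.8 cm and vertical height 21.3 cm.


Shape: triangle
Base b = 13.8 cm, Height h = 21.3 cm
Formula: A = (1/2) * b * h
A = 0.5 * 13.8 * 21.3
A = 0.5 * 293.94
A = 146.97
146.97 cm^2


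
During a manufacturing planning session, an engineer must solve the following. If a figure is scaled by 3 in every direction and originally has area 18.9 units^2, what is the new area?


Linear scale factor k = 3
Original area = 18.9 units^2
Rule: under a linear scaling by k, areas scale by k^2.
k^2 = 3^2 = 9
New area = 18.9 * 9
New area = 170.1
170.1 units^2


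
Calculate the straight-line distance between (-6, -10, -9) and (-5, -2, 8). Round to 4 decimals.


3D distance between two points
P1 = (-6, -10, -9), P2 = (-5, -2, 8)
Formula: d = sqrt((x2-x1)^2 + (y2-y1)^2 + (z2-z1)^2)
dx = -5 - -6 = 1
dy = -2 - -10 = 8
dz = 8 - -9 = 17
dx^2 + dy^2 + dz^2 = 1 + 64 + 289 = 354
d = sqrt(354)
d = 18.8149
18.8149 units


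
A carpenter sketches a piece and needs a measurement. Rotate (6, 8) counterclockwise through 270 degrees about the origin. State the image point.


Transformation: rotation about the origin
Original point: (6, 8)
Rule for 270 deg counterclockwise: (x, y) -> (y, -x)
Apply: (6, 8) -> (8, -6)
(8, -6)


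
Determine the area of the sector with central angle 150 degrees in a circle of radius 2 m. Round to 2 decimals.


Shape: circular sector
Radius r = 2 m, Angle = 150 degrees
Formula: A = (angle/360) * pi * r^2
r^2 = 4
Fraction of circle = 150/360
A = (150/360) * pi * 4
A = 1.666667 * pi
A = 5.24
5.24 m^2


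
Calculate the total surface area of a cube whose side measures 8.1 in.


Shape: cube
Side s = 8.1 in
A cube has 6 square faces.
Formula: SA = 6 * s^2
s^2 = 65.61
SA = 6 * 65.61
SA = 393.66
393.66 in^2


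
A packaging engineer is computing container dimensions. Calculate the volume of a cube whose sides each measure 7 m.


Shape: cube
Side s = 7 m
Formula: V = s^3
V = 7 * 7 * 7
V = 49 * 7
V = 343
343 m^3


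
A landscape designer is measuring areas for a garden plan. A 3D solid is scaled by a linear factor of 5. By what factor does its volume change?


Linear scale factor k = 5
Rule: under a linear scaling by k, volumes scale by k^3.
k^3 = 5 * 5 * 5
k^3 = 25 * 5
k^3 = 125
Volume scales by a factor of 125.
125 (dimensionless)


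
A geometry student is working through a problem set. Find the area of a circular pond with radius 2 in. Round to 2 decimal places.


Shape: circle
Radius r = 2 in
Formula: A = pi * r^2
r^2 = 2^2 = 4
A = pi * 4
A = 12.57
12.57 in^2


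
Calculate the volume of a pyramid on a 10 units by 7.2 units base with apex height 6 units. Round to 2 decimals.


Shape: rectangular pyramid
Base: 10 units x 7.2 units, Height h = 6 units
Formula: V = (1/3) * base_area * h
base_area = 10 * 7.2 = 72
base_area * h = 72 * 6 = 432
V = 432 / 3
V = 144
144 units^3


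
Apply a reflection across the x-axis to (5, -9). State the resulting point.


Transformation: reflection
Original point: (5, -9)
Rule for reflection over the x-axis: (x, y) -> (x, -y)
Apply: (5, -9) -> (5, 9)
(5, 9)


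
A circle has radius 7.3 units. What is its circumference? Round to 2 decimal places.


Shape: circle
Radius r = 7.3 units
Formula: C = 2 * pi * r
C = 2 * pi * 7.3
C = 14.6 * pi
C = 45.87
45.87 units


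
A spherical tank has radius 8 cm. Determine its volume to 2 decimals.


Shape: sphere
Radius r = 8 cm
Formula: V = (4/3) * pi * r^3
r^3 = 512
(4/3) * 512 = 682.666667
V = 682.666667 * pi
V = 2144.66
2144.66 cm^3


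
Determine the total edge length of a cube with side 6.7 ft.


Shape: cube
Side s = 6.7 ft
A cube has 12 edges, all equal.
Formula: total edge length = 12 * s
Total = 12 * 6.7
Total = 80.4
80.4 ft


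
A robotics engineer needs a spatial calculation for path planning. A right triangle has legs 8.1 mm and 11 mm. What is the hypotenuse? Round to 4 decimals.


Shape: right triangle
Legs a = 8.1 mm, b = 11 mm
Formula: c = sqrt(a^2 + b^2)
a^2 = 65.61, b^2 = 121
a^2 + b^2 = 186.61
c = sqrt(186.61)
c = 13.6605
13.6605 mm


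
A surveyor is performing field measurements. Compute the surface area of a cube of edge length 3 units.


Shape: cube
Side s = 3 units
A cube has 6 square faces.
Formula: SA = 6 * s^2
s^2 = 9
SA = 6 * 9
SA = 54
54 units^2


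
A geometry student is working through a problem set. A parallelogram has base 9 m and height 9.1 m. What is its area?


Shape: parallelogram
Base b = 9 m, Height h = 9.1 m
Formula: A = b * h
A = 9 * 9.1
A = 81.9
81.9 m^2


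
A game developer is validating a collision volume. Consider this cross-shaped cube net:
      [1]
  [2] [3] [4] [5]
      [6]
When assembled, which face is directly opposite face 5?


Net: cross layout. Take square 3 as the base (bottom).
Fold the four squares in the horizontal row up around 3: 2 -> left, 4 -> right, 5 wraps to the top.
Fold 1 and 6 up from 3: 1 -> back, 6 -> front.
Opposite pairs are therefore: (1, 6), (2, 4), (3, 5).
Face 5 is opposite face 3.
face 3


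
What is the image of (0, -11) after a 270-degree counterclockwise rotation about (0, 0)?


Transformation: rotation about the origin
Original point: (0, -11)
Rule for 270 deg counterclockwise: (x, y) -> (y, -x)
Apply: (0, -11) -> (-11, 0)
(-11, 0)


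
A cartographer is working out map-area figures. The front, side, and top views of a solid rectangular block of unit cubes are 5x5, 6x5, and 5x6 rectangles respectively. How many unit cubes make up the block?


Orthographic views of a solid rectangular block:
Front view 5 x 5 -> length = 5, height = 5
Side view 6 x 5 -> width = 6, height = 5 (consistent)
Top view 5 x 6 -> confirms length = 5, width = 6
The block is 5 x 6 x 5.
Total unit cubes = 5 * 6 * 5 = 150
150 unit cubes


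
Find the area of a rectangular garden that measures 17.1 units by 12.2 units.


Shape: rectangle
Length l = 17.1 units, Width w = 12.2 units
Formula: A = l * w
A = 17.1 * 12.2
A = 208.62
208.62 units^2


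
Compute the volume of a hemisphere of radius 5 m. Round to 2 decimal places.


Shape: hemisphere (half of a sphere)
Radius r = 5 m
Formula: V = (1/2) * (4/3) * pi * r^3 = (2/3) * pi * r^3
r^3 = 125
(2/3) * 125 = 83.333333
V = 83.333333 * pi
V = 261.8
261.8 m^3


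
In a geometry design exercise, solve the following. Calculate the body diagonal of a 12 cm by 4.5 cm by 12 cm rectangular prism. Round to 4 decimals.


Shape: rectangular box (space diagonal)
l = 12 cm, w = 4.5 cm, h = 12 cm
Visualize: the diagonal of the base, then a right triangle with that diagonal and the height.
Formula: d = sqrt(l^2 + w^2 + h^2)
l^2 + w^2 + h^2 = 144 + 20.25 + 144 = 308.25
d = sqrt(308.25)
d = 17.557
17.557 cm


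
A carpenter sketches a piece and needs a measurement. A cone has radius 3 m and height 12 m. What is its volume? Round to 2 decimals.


Shape: cone
Radius r = 3 m, Height h = 12 m
Formula: V = (1/3) * pi * r^2 * h
r^2 = 9
pi * r^2 * h = pi * 9 * 12 = 108 * pi
V = 108 * pi / 3
V = 113.1
113.1 m^3


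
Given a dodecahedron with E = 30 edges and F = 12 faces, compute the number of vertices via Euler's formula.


Polyhedron: dodecahedron
Euler's formula for convex polyhedra: V - E + F = 2
Given: E = 30 edges and F = 12 faces
Solve for V:
V = 2 + E - F = 2 + 30 - 12 = 20
20 vertices


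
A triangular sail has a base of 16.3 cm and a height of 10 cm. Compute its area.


Shape: triangle
Base b = 16.3 cm, Height h = 10 cm
Formula: A = (1/2) * b * h
A = 0.5 * 16.3 * 10
A = 0.5 * 163
A = 81.5
81.5 cm^2


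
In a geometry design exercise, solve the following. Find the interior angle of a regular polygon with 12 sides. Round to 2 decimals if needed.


Shape: regular dodecagon (12 sides)
Formula: interior angle = (n - 2) * 180 / n
(n - 2) = 10
(n - 2) * 180 = 1800
angle = 1800 / 12
angle = 150
150 degrees


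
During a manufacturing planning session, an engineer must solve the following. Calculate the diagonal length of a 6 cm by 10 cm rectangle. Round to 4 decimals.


Shape: rectangle (diagonal via Pythagoras)
Sides: 6 cm and 10 cm
Formula: d = sqrt(l^2 + w^2)
l^2 = 36, w^2 = 100
l^2 + w^2 = 136
d = sqrt(136)
d = 11.6619
11.6619 cm


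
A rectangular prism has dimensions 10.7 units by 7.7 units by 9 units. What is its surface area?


Shape: rectangular prism
l = 10.7 units, w = 7.7 units, h = 9 units
Formula: SA = 2(lw + lh + wh)
lw = 82.39, lh = 96.3, wh = 69.3
lw + lh + wh = 247.99
SA = 2 * 247.99
SA = 495.98
495.98 units^2


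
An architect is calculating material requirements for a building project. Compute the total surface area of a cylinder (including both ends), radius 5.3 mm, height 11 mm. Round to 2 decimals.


Shape: closed cylinder
Radius r = 5.3 mm, Height h = 11 mm
Formula: SA = 2*pi*r^2 + 2*pi*r*h = 2*pi*r*(r + h)
r + h = 16.3
2 * r * (r + h) = 2 * 5.3 * 16.3 = 172.78
SA = 172.78 * pi
SA = 542.8
542.8 mm^2


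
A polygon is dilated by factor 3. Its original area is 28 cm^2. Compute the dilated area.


Linear scale factor k = 3
Original area = 28 cm^2
Rule: under a linear scaling by k, areas scale by k^2.
k^2 = 3^2 = 9
New area = 28 * 9
New area = 252
252 cm^2


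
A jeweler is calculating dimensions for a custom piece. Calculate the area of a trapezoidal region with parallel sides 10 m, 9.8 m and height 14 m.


Shape: trapezoid
Parallel sides a = 10 m, b = 9.8 m; Height h = 14 m
Formula: A = (a + b) * h / 2
a + b = 10 + 9.8 = 19.8
A = 19.8 * 14 / 2
A = 277.2 / 2
A = 138.6
138.6 m^2


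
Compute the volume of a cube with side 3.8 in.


Shape: cube
Side s = 3.8 in
Formula: V = s^3
V = 3.8 * 3.8 * 3.8
V = 14.44 * 3.8
V = 54.872
54.872 in^3


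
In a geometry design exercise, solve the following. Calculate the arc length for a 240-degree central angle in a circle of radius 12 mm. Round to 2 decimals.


Shape: circular arc
Radius r = 12 mm, Angle = 240 degrees
Formula: L = (angle/360) * 2 * pi * r
2 * pi * r = 24 * pi
L = (240/360) * 24 * pi
L = 16 * pi
L = 50.27
50.27 mm


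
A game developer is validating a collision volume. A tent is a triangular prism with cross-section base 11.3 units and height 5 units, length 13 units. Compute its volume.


Shape: triangular prism
Triangle base = 11.3 units, triangle height = 5 units, prism length L = 13 units
Formula: V = (1/2 * b * h_tri) * L
Cross-section area = 0.5 * 11.3 * 5 = 28.25
V = 28.25 * 13
V = 367.25
367.25 units^3


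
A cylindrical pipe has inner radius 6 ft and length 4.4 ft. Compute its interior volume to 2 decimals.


Shape: cylinder
Radius r = 6 ft, Height h = 4.4 ft
Formula: V = pi * r^2 * h
r^2 = 36
V = pi * 36 * 4.4
V = 158.4 * pi
V = 497.63
497.63 ft^3


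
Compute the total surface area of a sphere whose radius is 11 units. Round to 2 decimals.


Shape: sphere
Radius r = 11 units
Formula: SA = 4 * pi * r^2
r^2 = 121
SA = 4 * pi * 121
SA = 484 * pi
SA = 1520.53
1520.53 units^2


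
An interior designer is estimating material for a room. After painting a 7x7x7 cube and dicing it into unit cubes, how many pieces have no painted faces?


Large cube: 7 x 7 x 7, cut into unit cubes.
n = 7, so n - 2 = 5
Unpainted cubes form the interior (n - 2)^3 block.
(n - 2)^3 = 5^3 = 125
125 unit cubes


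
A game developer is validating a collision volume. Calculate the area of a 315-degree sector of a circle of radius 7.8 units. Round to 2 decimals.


Shape: circular sector
Radius r = 7.8 units, Angle = 315 degrees
Formula: A = (angle/360) * pi * r^2
r^2 = 60.84
Fraction of circle = 315/360
A = (315/360) * pi * 60.84
A = 53.235 * pi
A = 167.24
167.24 units^2


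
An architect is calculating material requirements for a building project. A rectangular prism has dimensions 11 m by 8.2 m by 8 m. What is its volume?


Shape: rectangular prism
l = 11 m, w = 8.2 m, h = 8 m
Formula: V = l * w * h
V = 11 * 8.2 * 8
V = 90.2 * 8
V = 721.6
721.6 m^3


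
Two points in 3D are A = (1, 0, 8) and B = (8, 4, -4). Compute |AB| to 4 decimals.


3D distance between two points
P1 = (1, 0, 8), P2 = (8, 4, -4)
Formula: d = sqrt((x2-x1)^2 + (y2-y1)^2 + (z2-z1)^2)
dx = 8 - 1 = 7
dy = 4 - 0 = 4
dz = -4 - 8 = -12
dx^2 + dy^2 + dz^2 = 49 + 16 + 144 = 209
d = sqrt(209)
d = 14.4568
14.4568 units


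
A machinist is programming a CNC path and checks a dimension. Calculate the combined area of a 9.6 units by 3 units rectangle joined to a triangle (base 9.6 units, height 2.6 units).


Composite shape: rectangle + triangle
Rectangle area = 9.6 * 3 = 28.8
Triangle area = 0.5 * 9.6 * 2.6 = 12.48
Total = 28.8 + 12.48
Total = 41.28
41.28 units^2


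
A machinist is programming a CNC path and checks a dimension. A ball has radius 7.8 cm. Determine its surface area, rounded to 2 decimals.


Shape: sphere
Radius r = 7.8 cm
Formula: SA = 4 * pi * r^2
r^2 = 60.84
SA = 4 * pi * 60.84
SA = 243.36 * pi
SA = 764.54
764.54 cm^2


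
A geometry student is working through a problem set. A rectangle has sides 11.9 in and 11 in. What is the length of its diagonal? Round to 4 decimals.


Shape: rectangle (diagonal via Pythagoras)
Sides: 11.9 in and 11 in
Formula: d = sqrt(l^2 + w^2)
l^2 = 141.61, w^2 = 121
l^2 + w^2 = 262.61
d = sqrt(262.61)
d = 16.2052
16.2052 in


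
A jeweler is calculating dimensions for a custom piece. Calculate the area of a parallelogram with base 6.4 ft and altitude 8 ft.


Shape: parallelogram
Base b = 6.4 ft, Height h = 8 ft
Formula: A = b * h
A = 6.4 * 8
A = 51.2
51.2 ft^2


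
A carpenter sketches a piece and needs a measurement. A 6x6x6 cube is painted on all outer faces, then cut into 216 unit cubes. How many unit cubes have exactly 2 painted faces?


Large cube: 6 x 6 x 6, cut into unit cubes.
n = 6, so n - 2 = 4
Cubes with 2 painted faces lie along the edges, excluding corners.
A cube has 12 edges; each contributes (n - 2) = 4 such cubes.
Count = 12 * 4 = 48
48 unit cubes


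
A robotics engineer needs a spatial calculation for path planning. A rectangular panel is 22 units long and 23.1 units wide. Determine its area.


Shape: rectangle
Length l = 22 units, Width w = 23.1 units
Formula: A = l * w
A = 22 * 23.1
A = 508.2
508.2 units^2


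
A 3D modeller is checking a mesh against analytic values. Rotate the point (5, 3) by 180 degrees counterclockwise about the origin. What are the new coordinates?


Transformation: rotation about the origin
Original point: (5, 3)
Rule for 180 deg: (x, y) -> (-x, -y)
Apply: (5, 3) -> (-5, -3)
(-5, -3)


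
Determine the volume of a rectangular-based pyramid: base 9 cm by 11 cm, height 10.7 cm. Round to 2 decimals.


Shape: rectangular pyramid
Base: 9 cm x 11 cm, Height h = 10.7 cm
Formula: V = (1/3) * base_area * h
base_area = 9 * 11 = 99
base_area * h = 99 * 10.7 = 1059.3
V = 1059.3 / 3
V = 353.1
353.1 cm^3


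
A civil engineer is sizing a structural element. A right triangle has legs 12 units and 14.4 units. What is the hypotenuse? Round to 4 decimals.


Shape: right triangle
Legs a = 12 units, b = 14.4 units
Formula: c = sqrt(a^2 + b^2)
a^2 = 144, b^2 = 207.36
a^2 + b^2 = 351.36
c = sqrt(351.36)
c = 18.7446
18.7446 units


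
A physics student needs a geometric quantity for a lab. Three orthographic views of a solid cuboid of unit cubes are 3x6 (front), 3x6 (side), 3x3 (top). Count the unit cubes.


Orthographic views of a solid rectangular block:
Front view 3 x 6 -> length = 3, height = 6
Side view 3 x 6 -> width = 3, height = 6 (consistent)
Top view 3 x 3 -> confirms length = 3, width = 3
The block is 3 x 3 x 6.
Total unit cubes = 3 * 3 * 6 = 54
54 unit cubes


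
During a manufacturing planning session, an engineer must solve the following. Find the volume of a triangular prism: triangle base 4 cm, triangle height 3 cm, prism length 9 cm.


Shape: triangular prism
Triangle base = 4 cm, triangle height = 3 cm, prism length L = 9 cm
Formula: V = (1/2 * b * h_tri) * L
Cross-section area = 0.5 * 4 * 3 = 6
V = 6 * 9
V = 54
54 cm^3


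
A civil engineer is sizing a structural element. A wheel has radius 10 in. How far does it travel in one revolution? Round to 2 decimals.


Shape: circle
Radius r = 10 in
Formula: C = 2 * pi * r
C = 2 * pi * 10
C = 20 * pi
C = 62.83
62.83 in


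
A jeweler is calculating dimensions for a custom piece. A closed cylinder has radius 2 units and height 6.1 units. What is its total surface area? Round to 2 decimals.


Shape: closed cylinder
Radius r = 2 units, Height h = 6.1 units
Formula: SA = 2*pi*r^2 + 2*pi*r*h = 2*pi*r*(r + h)
r + h = 8.1
2 * r * (r + h) = 2 * 2 * 8.1 = 32.4
SA = 32.4 * pi
SA = 101.79
101.79 units^2


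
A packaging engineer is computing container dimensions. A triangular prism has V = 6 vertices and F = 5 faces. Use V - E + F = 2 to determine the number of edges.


Polyhedron: triangular prism
Euler's formula for convex polyhedra: V - E + F = 2
Given: V = 6 vertices and F = 5 faces
Solve for E:
E = V + F - 2 = 6 + 5 - 2 = 9
9 edges


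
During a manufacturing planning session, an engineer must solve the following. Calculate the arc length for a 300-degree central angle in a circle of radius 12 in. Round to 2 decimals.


Shape: circular arc
Radius r = 12 in, Angle = 300 degrees
Formula: L = (angle/360) * 2 * pi * r
2 * pi * r = 24 * pi
L = (300/360) * 24 * pi
L = 20 * pi
L = 62.83
62.83 in


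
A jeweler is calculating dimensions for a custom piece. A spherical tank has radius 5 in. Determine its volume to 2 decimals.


Shape: sphere
Radius r = 5 in
Formula: V = (4/3) * pi * r^3
r^3 = 125
(4/3) * 125 = 166.666667
V = 166.666667 * pi
V = 523.6
523.6 in^3


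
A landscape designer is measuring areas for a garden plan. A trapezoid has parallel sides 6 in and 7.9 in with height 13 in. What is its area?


Shape: trapezoid
Parallel sides a = 6 in, b = 7.9 in; Height h = 13 in
Formula: A = (a + b) * h / 2
a + b = 6 + 7.9 = 13.9
A = 13.9 * 13 / 2
A = 180.7 / 2
A = 90.35
90.35 in^2


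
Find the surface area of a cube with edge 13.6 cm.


Shape: cube
Side s = 13.6 cm
A cube has 6 square faces.
Formula: SA = 6 * s^2
s^2 = 184.96
SA = 6 * 184.96
SA = 1109.76
1109.76 cm^2


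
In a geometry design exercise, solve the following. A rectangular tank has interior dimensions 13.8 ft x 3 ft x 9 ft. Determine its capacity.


Shape: rectangular prism
l = 13.8 ft, w = 3 ft, h = 9 ft
Formula: V = l * w * h
V = 13.8 * 3 * 9
V = 41.4 * 9
V = 372.6
372.6 ft^3


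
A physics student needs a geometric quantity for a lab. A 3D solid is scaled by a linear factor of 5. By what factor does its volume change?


Linear scale factor k = 5
Rule: under a linear scaling by k, volumes scale by k^3.
k^3 = 5 * 5 * 5
k^3 = 25 * 5
k^3 = 125
Volume scales by a factor of 125.
125 (dimensionless)


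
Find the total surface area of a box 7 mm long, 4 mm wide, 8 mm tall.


Shape: rectangular prism
l = 7 mm, w = 4 mm, h = 8 mm
Formula: SA = 2(lw + lh + wh)
lw = 28, lh = 56, wh = 32
lw + lh + wh = 116
SA = 2 * 116
SA = 232
232 mm^2


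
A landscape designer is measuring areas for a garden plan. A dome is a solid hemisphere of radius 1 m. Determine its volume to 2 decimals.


Shape: hemisphere (half of a sphere)
Radius r = 1 m
Formula: V = (1/2) * (4/3) * pi * r^3 = (2/3) * pi * r^3
r^3 = 1
(2/3) * 1 = 0.666667
V = 0.666667 * pi
V = 2.09
2.09 m^3


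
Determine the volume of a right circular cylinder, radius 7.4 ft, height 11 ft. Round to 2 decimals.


Shape: cylinder
Radius r = 7.4 ft, Height h = 11 ft
Formula: V = pi * r^2 * h
r^2 = 54.76
V = pi * 54.76 * 11
V = 602.36 * pi
V = 1892.37
1892.37 ft^3


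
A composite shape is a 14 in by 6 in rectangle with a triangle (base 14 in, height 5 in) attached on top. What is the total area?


Composite shape: rectangle + triangle
Rectangle area = 14 * 6 = 84
Triangle area = 0.5 * 14 * 5 = 35
Total = 84 + 35
Total = 119
119 in^2


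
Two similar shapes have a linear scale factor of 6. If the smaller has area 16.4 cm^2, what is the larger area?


Linear scale factor k = 6
Original area = 16.4 cm^2
Rule: under a linear scaling by k, areas scale by k^2.
k^2 = 6^2 = 36
New area = 16.4 * 36
New area = 590.4
590.4 cm^2


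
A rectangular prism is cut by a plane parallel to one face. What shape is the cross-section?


Solid: rectangular prism
Cutting plane: parallel to one face
Visualize the intersection of the plane with the solid's surface.
The boundary of the cut region is a rectangle.
rectangle


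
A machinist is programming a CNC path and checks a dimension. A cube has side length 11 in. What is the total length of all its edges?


Shape: cube
Side s = 11 in
A cube has 12 edges, all equal.
Formula: total edge length = 12 * s
Total = 12 * 11
Total = 132
132 in


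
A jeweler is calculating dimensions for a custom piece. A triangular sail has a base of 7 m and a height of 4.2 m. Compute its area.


Shape: triangle
Base b = 7 m, Height h = 4.2 m
Formula: A = (1/2) * b * h
A = 0.5 * 7 * 4.2
A = 0.5 * 29.4
A = 14.7
14.7 m^2


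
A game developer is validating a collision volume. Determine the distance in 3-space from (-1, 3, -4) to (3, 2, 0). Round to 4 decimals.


3D distance between two points
P1 = (-1, 3, -4), P2 = (3, 2, 0)
Formula: d = sqrt((x2-x1)^2 + (y2-y1)^2 + (z2-z1)^2)
dx = 3 - -1 = 4
dy = 2 - 3 = -1
dz = 0 - -4 = 4
dx^2 + dy^2 + dz^2 = 16 + 1 + 16 = 33
d = sqrt(33)
d = 5.7446
5.7446 units


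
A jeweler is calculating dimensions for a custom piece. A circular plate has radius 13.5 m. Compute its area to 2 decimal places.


Shape: circle
Radius r = 13.5 m
Formula: A = pi * r^2
r^2 = 13.5^2 = 182.25
A = pi * 182.25
A = 572.56
572.56 m^2


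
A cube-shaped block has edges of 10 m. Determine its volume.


Shape: cube
Side s = 10 m
Formula: V = s^3
V = 10 * 10 * 10
V = 100 * 10
V = 1000
1000 m^3


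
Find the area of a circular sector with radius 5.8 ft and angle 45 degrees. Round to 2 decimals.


Shape: circular sector
Radius r = 5.8 ft, Angle = 45 degrees
Formula: A = (angle/360) * pi * r^2
r^2 = 33.64
Fraction of circle = 45/360
A = (45/360) * pi * 33.64
A = 4.205 * pi
A = 13.21
13.21 ft^2


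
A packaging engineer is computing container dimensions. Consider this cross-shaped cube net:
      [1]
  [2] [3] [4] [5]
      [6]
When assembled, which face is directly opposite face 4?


Net: cross layout. Take square 3 as the base (bottom).
Fold the four squares in the horizontal row up around 3: 2 -> left, 4 -> right, 5 wraps to the top.
Fold 1 and 6 up from 3: 1 -> back, 6 -> front.
Opposite pairs are therefore: (1, 6), (2, 4), (3, 5).
Face 4 is opposite face 2.
face 2


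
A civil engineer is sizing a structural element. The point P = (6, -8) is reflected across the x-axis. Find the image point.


Transformation: reflection
Original point: (6, -8)
Rule for reflection over the x-axis: (x, y) -> (x, -y)
Apply: (6, -8) -> (6, 8)
(6, 8)


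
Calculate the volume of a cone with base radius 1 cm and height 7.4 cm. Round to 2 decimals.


Shape: cone
Radius r = 1 cm, Height h = 7.4 cm
Formula: V = (1/3) * pi * r^2 * h
r^2 = 1
pi * r^2 * h = pi * 1 * 7.4 = 7.4 * pi
V = 7.4 * pi / 3
V = 7.75
7.75 cm^3


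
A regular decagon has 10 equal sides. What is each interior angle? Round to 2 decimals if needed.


Shape: regular decagon (10 sides)
Formula: interior angle = (n - 2) * 180 / n
(n - 2) = 8
(n - 2) * 180 = 1440
angle = 1440 / 10
angle = 144
144 degrees


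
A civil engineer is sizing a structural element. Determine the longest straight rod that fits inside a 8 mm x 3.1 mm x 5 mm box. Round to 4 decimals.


Shape: rectangular box (space diagonal)
l = 8 mm, w = 3.1 mm, h = 5 mm
Visualize: the diagonal of the base, then a right triangle with that diagonal and the height.
Formula: d = sqrt(l^2 + w^2 + h^2)
l^2 + w^2 + h^2 = 64 + 9.61 + 25 = 98.61
d = sqrt(98.61)
d = 9.9303
9.9303 mm


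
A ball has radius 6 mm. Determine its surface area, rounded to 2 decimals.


Shape: sphere
Radius r = 6 mm
Formula: SA = 4 * pi * r^2
r^2 = 36
SA = 4 * pi * 36
SA = 144 * pi
SA = 452.39
452.39 mm^2


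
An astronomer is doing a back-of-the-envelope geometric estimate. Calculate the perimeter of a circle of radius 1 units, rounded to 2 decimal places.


Shape: circle
Radius r = 1 units
Formula: C = 2 * pi * r
C = 2 * pi * 1
C = 2 * pi
C = 6.28
6.28 units


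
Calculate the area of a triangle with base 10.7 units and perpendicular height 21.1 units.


Shape: triangle
Base b = 10.7 units, Height h = 21.1 units
Formula: A = (1/2) * b * h
A = 0.5 * 10.7 * 21.1
A = 0.5 * 225.77
A = 112.885
112.885 units^2


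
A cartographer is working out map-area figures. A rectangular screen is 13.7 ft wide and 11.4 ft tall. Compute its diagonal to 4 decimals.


Shape: rectangle (diagonal via Pythagoras)
Sides: 13.7 ft and 11.4 ft
Formula: d = sqrt(l^2 + w^2)
l^2 = 187.69, w^2 = 129.96
l^2 + w^2 = 317.65
d = sqrt(317.65)
d = 17.8227
17.8227 ft


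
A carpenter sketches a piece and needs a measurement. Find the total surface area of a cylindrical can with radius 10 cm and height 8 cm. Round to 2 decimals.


Shape: closed cylinder
Radius r = 10 cm, Height h = 8 cm
Formula: SA = 2*pi*r^2 + 2*pi*r*h = 2*pi*r*(r + h)
r + h = 18
2 * r * (r + h) = 2 * 10 * 18 = 360
SA = 360 * pi
SA = 1130.97
1130.97 cm^2


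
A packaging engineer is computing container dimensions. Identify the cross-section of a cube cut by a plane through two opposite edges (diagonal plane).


Solid: cube
Cutting plane: through two opposite edges (diagonal plane)
Visualize the intersection of the plane with the solid's surface.
The boundary of the cut region is a rectangle.
rectangle


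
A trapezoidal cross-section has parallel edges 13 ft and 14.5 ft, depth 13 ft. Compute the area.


Shape: trapezoid
Parallel sides a = 13 ft, b = 14.5 ft; Height h = 13 ft
Formula: A = (a + b) * h / 2
a + b = 13 + 14.5 = 27.5
A = 27.5 * 13 / 2
A = 357.5 / 2
A = 178.75
178.75 ft^2


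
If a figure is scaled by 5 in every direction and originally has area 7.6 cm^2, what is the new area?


Linear scale factor k = 5
Original area = 7.6 cm^2
Rule: under a linear scaling by k, areas scale by k^2.
k^2 = 5^2 = 25
New area = 7.6 * 25
New area = 190
190 cm^2


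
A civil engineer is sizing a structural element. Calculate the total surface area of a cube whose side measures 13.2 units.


Shape: cube
Side s = 13.2 units
A cube has 6 square faces.
Formula: SA = 6 * s^2
s^2 = 174.24
SA = 6 * 174.24
SA = 1045.44
1045.44 units^2


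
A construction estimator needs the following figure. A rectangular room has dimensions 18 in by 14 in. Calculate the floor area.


Shape: rectangle
Length l = 18 in, Width w = 14 in
Formula: A = l * w
A = 18 * 14
A = 252
252 in^2


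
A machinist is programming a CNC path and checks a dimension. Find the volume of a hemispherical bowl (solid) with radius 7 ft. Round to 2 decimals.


Shape: hemisphere (half of a sphere)
Radius r = 7 ft
Formula: V = (1/2) * (4/3) * pi * r^3 = (2/3) * pi * r^3
r^3 = 343
(2/3) * 343 = 228.666667
V = 228.666667 * pi
V = 718.38
718.38 ft^3


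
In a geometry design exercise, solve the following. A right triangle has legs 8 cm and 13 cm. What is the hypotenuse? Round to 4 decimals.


Shape: right triangle
Legs a = 8 cm, b = 13 cm
Formula: c = sqrt(a^2 + b^2)
a^2 = 64, b^2 = 169
a^2 + b^2 = 233
c = sqrt(233)
c = 15.2643
15.2643 cm


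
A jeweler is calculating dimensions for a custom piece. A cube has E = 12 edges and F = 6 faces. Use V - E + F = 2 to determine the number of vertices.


Polyhedron: cube
Euler's formula for convex polyhedra: V - E + F = 2
Given: E = 12 edges and F = 6 faces
Solve for V:
V = 2 + E - F = 2 + 12 - 6 = 8
8 vertices


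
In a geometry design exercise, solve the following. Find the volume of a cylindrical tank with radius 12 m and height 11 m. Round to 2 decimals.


Shape: cylinder
Radius r = 12 m, Height h = 11 m
Formula: V = pi * r^2 * h
r^2 = 144
V = pi * 144 * 11
V = 1584 * pi
V = 4976.28
4976.28 m^3


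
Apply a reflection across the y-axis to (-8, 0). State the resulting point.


Transformation: reflection
Original point: (-8, 0)
Rule for reflection over the y-axis: (x, y) -> (-x, y)
Apply: (-8, 0) -> (8, 0)
(8, 0)


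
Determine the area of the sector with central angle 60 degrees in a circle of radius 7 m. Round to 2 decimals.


Shape: circular sector
Radius r = 7 m, Angle = 60 degrees
Formula: A = (angle/360) * pi * r^2
r^2 = 49
Fraction of circle = 60/360
A = (60/360) * pi * 49
A = 8.166667 * pi
A = 25.66
25.66 m^2


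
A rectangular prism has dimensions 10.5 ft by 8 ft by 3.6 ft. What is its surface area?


Shape: rectangular prism
l = 10.5 ft, w = 8 ft, h = 3.6 ft
Formula: SA = 2(lw + lh + wh)
lw = 84, lh = 37.8, wh = 28.8
lw + lh + wh = 150.6
SA = 2 * 150.6
SA = 301.2
301.2 ft^2


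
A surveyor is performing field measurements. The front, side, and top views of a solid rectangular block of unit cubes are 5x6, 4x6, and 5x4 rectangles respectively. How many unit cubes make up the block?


Orthographic views of a solid rectangular block:
Front view 5 x 6 -> length = 5, height = 6
Side view 4 x 6 -> width = 4, height = 6 (consistent)
Top view 5 x 4 -> confirms length = 5, width = 4
The block is 5 x 4 x 6.
Total unit cubes = 5 * 4 * 6 = 120
120 unit cubes


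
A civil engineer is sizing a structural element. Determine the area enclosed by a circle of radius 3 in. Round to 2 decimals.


Shape: circle
Radius r = 3 in
Formula: A = pi * r^2
r^2 = 3^2 = 9
A = pi * 9
A = 28.27
28.27 in^2


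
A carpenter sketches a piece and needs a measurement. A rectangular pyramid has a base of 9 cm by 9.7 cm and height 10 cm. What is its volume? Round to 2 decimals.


Shape: rectangular pyramid
Base: 9 cm x 9.7 cm, Height h = 10 cm
Formula: V = (1/3) * base_area * h
base_area = 9 * 9.7 = 87.3
base_area * h = 87.3 * 10 = 873
V = 873 / 3
V = 291
291 cm^3


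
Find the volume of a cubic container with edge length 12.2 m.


Shape: cube
Side s = 12.2 m
Formula: V = s^3
V = 12.2 * 12.2 * 12.2
V = 148.84 * 12.2
V = 1815.848
1815.848 m^3


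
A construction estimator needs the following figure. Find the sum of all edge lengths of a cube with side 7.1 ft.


Shape: cube
Side s = 7.1 ft
A cube has 12 edges, all equal.
Formula: total edge length = 12 * s
Total = 12 * 7.1
Total = 85.2
85.2 ft


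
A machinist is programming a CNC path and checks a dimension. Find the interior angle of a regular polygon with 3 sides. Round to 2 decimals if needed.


Shape: regular triangle (3 sides)
Formula: interior angle = (n - 2) * 180 / n
(n - 2) = 1
(n - 2) * 180 = 180
angle = 180 / 3
angle = 60
60 degrees


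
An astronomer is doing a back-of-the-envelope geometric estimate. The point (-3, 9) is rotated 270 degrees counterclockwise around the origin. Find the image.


Transformation: rotation about the origin
Original point: (-3, 9)
Rule for 270 deg counterclockwise: (x, y) -> (y, -x)
Apply: (-3, 9) -> (9, 3)
(9, 3)


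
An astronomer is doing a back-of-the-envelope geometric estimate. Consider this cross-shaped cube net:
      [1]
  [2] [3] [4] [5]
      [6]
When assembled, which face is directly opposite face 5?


Net: cross layout. Take square 3 as the base (bottom).
Fold the four squares in the horizontal row up around 3: 2 -> left, 4 -> right, 5 wraps to the top.
Fold 1 and 6 up from 3: 1 -> back, 6 -> front.
Opposite pairs are therefore: (1, 6), (2, 4), (3, 5).
Face 5 is opposite face 3.
face 3


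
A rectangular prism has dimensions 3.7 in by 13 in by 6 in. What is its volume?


Shape: rectangular prism
l = 3.7 in, w = 13 in, h = 6 in
Formula: V = l * w * h
V = 3.7 * 13 * 6
V = 48.1 * 6
V = 288.6
288.6 in^3


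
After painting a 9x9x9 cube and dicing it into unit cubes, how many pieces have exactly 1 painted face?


Large cube: 9 x 9 x 9, cut into unit cubes.
n = 9, so n - 2 = 7
Cubes with 1 painted face lie in the interior of each face.
A cube has 6 faces; each contributes (n - 2)^2 = 49 such cubes.
Count = 6 * 49 = 294
294 unit cubes


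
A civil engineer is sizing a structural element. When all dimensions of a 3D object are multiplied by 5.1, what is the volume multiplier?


Linear scale factor k = 5.1
Rule: under a linear scaling by k, volumes scale by k^3.
k^3 = 5.1 * 5.1 * 5.1
k^3 = 26.01 * 5.1
k^3 = 132.651
Volume scales by a factor of 132.651.
132.651 (dimensionless)


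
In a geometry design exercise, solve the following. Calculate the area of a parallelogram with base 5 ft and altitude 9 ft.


Shape: parallelogram
Base b = 5 ft, Height h = 9 ft
Formula: A = b * h
A = 5 * 9
A = 45
45 ft^2


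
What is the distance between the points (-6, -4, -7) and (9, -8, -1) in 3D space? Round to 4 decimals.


3D distance between two points
P1 = (-6, -4, -7), P2 = (9, -8, -1)
Formula: d = sqrt((x2-x1)^2 + (y2-y1)^2 + (z2-z1)^2)
dx = 9 - -6 = 15
dy = -8 - -4 = -4
dz = -1 - -7 = 6
dx^2 + dy^2 + dz^2 = 225 + 16 + 36 = 277
d = sqrt(277)
d = 16.6433
16.6433 units


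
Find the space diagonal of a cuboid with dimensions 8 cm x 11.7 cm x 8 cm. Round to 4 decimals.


Shape: rectangular box (space diagonal)
l = 8 cm, w = 11.7 cm, h = 8 cm
Visualize: the diagonal of the base, then a right triangle with that diagonal and the height.
Formula: d = sqrt(l^2 + w^2 + h^2)
l^2 + w^2 + h^2 = 64 + 136.89 + 64 = 264.89
d = sqrt(264.89)
d = 16.2754
16.2754 cm


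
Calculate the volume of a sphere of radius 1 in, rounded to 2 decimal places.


Shape: sphere
Radius r = 1 in
Formula: V = (4/3) * pi * r^3
r^3 = 1
(4/3) * 1 = 1.333333
V = 1.333333 * pi
V = 4.19
4.19 in^3


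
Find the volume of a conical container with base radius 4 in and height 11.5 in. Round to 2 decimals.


Shape: cone
Radius r = 4 in, Height h = 11.5 in
Formula: V = (1/3) * pi * r^2 * h
r^2 = 16
pi * r^2 * h = pi * 16 * 11.5 = 184 * pi
V = 184 * pi / 3
V = 192.68
192.68 in^3


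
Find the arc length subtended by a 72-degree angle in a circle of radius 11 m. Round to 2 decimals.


Shape: circular arc
Radius r = 11 m, Angle = 72 degrees
Formula: L = (angle/360) * 2 * pi * r
2 * pi * r = 22 * pi
L = (72/360) * 22 * pi
L = 4.4 * pi
L = 13.82
13.82 m


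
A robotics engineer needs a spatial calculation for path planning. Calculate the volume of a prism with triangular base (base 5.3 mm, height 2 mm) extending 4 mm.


Shape: triangular prism
Triangle base = 5.3 mm, triangle height = 2 mm, prism length L = 4 mm
Formula: V = (1/2 * b * h_tri) * L
Cross-section area = 0.5 * 5.3 * 2 = 5.3
V = 5.3 * 4
V = 21.2
21.2 mm^3


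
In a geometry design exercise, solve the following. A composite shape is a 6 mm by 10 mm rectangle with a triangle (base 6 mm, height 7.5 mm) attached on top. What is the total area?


Composite shape: rectangle + triangle
Rectangle area = 6 * 10 = 60
Triangle area = 0.5 * 6 * 7.5 = 22.5
Total = 60 + 22.5
Total = 82.5
82.5 mm^2


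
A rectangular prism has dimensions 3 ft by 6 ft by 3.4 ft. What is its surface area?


Shape: rectangular prism
l = 3 ft, w = 6 ft, h = 3.4 ft
Formula: SA = 2(lw + lh + wh)
lw = 18, lh = 10.2, wh = 20.4
lw + lh + wh = 48.6
SA = 2 * 48.6
SA = 97.2
97.2 ft^2


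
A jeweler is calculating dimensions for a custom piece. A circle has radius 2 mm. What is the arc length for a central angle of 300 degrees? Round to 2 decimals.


Shape: circular arc
Radius r = 2 mm, Angle = 300 degrees
Formula: L = (angle/360) * 2 * pi * r
2 * pi * r = 4 * pi
L = (300/360) * 4 * pi
L = 3.333333 * pi
L = 10.47
10.47 mm


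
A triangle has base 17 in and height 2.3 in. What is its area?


Shape: triangle
Base b = 17 in, Height h = 2.3 in
Formula: A = (1/2) * b * h
A = 0.5 * 17 * 2.3
A = 0.5 * 39.1
A = 19.55
19.55 in^2


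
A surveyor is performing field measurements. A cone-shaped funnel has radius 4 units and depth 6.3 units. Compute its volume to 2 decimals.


Shape: cone
Radius r = 4 units, Height h = 6.3 units
Formula: V = (1/3) * pi * r^2 * h
r^2 = 16
pi * r^2 * h = pi * 16 * 6.3 = 100.8 * pi
V = 100.8 * pi / 3
V = 105.56
105.56 units^3


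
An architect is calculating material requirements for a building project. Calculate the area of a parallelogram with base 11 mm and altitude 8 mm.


Shape: parallelogram
Base b = 11 mm, Height h = 8 mm
Formula: A = b * h
A = 11 * 8
A = 88
88 mm^2
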